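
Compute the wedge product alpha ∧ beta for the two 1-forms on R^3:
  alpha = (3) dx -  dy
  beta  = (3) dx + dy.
alpha ∧ beta = (6) dx ∧ dy

Distribute the wedge, using dx_i ∧ dx_j = -dx_j ∧ dx_i and dx_i ∧ dx_i = 0. For each pair (i, j) with i < j, the coefficient of dx_i ∧ dx_j in alpha ∧ beta is (alpha_i * beta_j - alpha_j * beta_i). Collecting: alpha ∧ beta = (6) dx ∧ dy.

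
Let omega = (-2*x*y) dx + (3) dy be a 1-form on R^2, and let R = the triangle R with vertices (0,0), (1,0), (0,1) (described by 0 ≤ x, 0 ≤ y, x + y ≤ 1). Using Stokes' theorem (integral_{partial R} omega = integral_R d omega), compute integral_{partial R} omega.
integral_(partial R) omega = 1/3

Stokes: integral_partial_R omega = integral_R d omega with d omega = (∂Q/∂x - ∂P/∂y) dx ∧ dy.
  ∂Q/∂x = 0
  ∂P/∂y = -2*x
  integrand = ∂Q/∂x - ∂P/∂y = 2*x.
Integrating over R: integral_0^1 integral_0^{1-x} (2*x) dy dx = 1/3.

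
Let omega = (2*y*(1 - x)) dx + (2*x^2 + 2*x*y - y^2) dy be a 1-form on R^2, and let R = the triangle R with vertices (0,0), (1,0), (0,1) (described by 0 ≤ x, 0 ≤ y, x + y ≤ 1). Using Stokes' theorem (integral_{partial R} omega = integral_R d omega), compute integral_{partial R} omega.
integral_(partial R) omega = 1/3

Stokes: integral_partial_R omega = integral_R d omega with d omega = (∂Q/∂x - ∂P/∂y) dx ∧ dy.
  ∂Q/∂x = 4*x + 2*y
  ∂P/∂y = 2 - 2*x
  integrand = ∂Q/∂x - ∂P/∂y = 6*x + 2*y - 2.
Integrating over R: integral_0^1 integral_0^{1-x} (6*x + 2*y - 2) dy dx = 1/3.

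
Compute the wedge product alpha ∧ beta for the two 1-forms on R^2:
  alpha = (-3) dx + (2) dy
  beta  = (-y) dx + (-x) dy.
alpha ∧ beta = (3*x + 2*y) dx ∧ dy

Distribute the wedge, using dx_i ∧ dx_j = -dx_j ∧ dx_i and dx_i ∧ dx_i = 0. For each pair (i, j) with i < j, the coefficient of dx_i ∧ dx_j in alpha ∧ beta is (alpha_i * beta_j - alpha_j * beta_i). Collecting: alpha ∧ beta = (3*x + 2*y) dx ∧ dy.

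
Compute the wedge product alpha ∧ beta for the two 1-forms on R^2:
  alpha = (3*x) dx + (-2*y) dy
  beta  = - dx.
alpha ∧ beta = (-2*y) dx ∧ dy

Distribute the wedge, using dx_i ∧ dx_j = -dx_j ∧ dx_i and dx_i ∧ dx_i = 0. For each pair (i, j) with i < j, the coefficient of dx_i ∧ dx_j in alpha ∧ beta is (alpha_i * beta_j - alpha_j * beta_i). Collecting: alpha ∧ beta = (-2*y) dx ∧ dy.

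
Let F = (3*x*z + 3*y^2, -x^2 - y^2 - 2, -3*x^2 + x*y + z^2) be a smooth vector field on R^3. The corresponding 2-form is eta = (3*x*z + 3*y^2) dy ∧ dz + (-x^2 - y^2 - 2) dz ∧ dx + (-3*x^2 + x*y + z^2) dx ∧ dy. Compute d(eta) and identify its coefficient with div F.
d(eta) = (-2*y + 5*z) dx ∧ dy ∧ dz; div F = -2*y + 5*z

For a 2-form in R^3 of the form above, applying d gives a 3-form with coefficient ∂P/∂x + ∂Q/∂y + ∂R/∂z:
  ∂P/∂x = 3*z
  ∂Q/∂y = -2*y
  ∂R/∂z = 2*z
Sum = -2*y + 5*z, which is exactly div F.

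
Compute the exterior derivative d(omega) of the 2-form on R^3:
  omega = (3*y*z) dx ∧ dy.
d(omega) = (3*y) dx ∧ dy ∧ dz

For a 2-form omega = sum_{i<j} g_{ij} dx_i ∧ dx_j, the exterior derivative is
  d(omega) = sum_{i<j} d(g_{ij}) ∧ dx_i ∧ dx_j = sum_{i<j, k} (∂g_{ij}/∂x_k) dx_k ∧ dx_i ∧ dx_j.
Expand each term, using dx_k ∧ dx_i ∧ dx_j = sgn(permutation) dx_{(a)} ∧ dx_{(b)} ∧ dx_{(c)} with (a < b < c) sorted:
  d(3*y*z) includes (∂/∂z)(3*y*z) dz = (3*y) dz, which multiplied by dx ∧ dy gives (3*y) dx ∧ dy ∧ dz
Collecting like 3-forms: d(omega) = (3*y) dx ∧ dy ∧ dz.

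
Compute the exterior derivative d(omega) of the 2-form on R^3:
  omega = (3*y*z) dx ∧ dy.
d(omega) = (3*y) dx ∧ dy ∧ dz

For a 2-form omega = sum_{i<j} g_{ij} dx_i ∧ dx_j, the exterior derivative is
  d(omega) = sum_{i<j} d(g_{ij}) ∧ dx_i ∧ dx_j = sum_{i<j, k} (∂g_{ij}/∂x_k) dx_k ∧ dx_i ∧ dx_j.
Expand each term, using dx_k ∧ dx_i ∧ dx_j = sgn(permutation) dx_{(a)} ∧ dx_{(b)} ∧ dx_{(c)} with (a < b < c) sorted:
  d(3*y*z) includes (∂/∂z)(3*y*z) dz = (3*y) dz, which multiplied by dx ∧ dy gives (3*y) dx ∧ dy ∧ dz
Collecting like 3-forms: d(omega) = (3*y) dx ∧ dy ∧ dz.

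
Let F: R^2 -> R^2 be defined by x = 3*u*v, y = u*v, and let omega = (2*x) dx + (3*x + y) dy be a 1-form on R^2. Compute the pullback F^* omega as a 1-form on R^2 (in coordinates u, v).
F^* omega = (28*u*v^2) du + (28*u^2*v) dv

Using F^*(f dg) = (f ∘ F) d(g ∘ F), substitute each coordinate x_i by F_i(u, v) in f_i, and replace dx_i by d F_i = (∂F_i/∂u) du + (∂F_i/∂v) dv.
  For the x component: f_1(F) = 6*u*v; d F_1 = (3*v) du + (3*u) dv
  For the y component: f_2(F) = 10*u*v; d F_2 = (v) du + (u) dv
Combining and collecting du, dv coefficients:
  coeff of du: 28*u*v^2
  coeff of dv: 28*u^2*v
F^* omega = (28*u*v^2) du + (28*u^2*v) dv.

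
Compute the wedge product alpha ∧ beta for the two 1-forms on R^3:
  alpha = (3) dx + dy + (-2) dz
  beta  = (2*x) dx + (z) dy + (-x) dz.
alpha ∧ beta = (-2*x + 3*z) dx ∧ dy + (x) dx ∧ dz + (-x + 2*z) dy ∧ dz

Distribute the wedge, using dx_i ∧ dx_j = -dx_j ∧ dx_i and dx_i ∧ dx_i = 0. For each pair (i, j) with i < j, the coefficient of dx_i ∧ dx_j in alpha ∧ beta is (alpha_i * beta_j - alpha_j * beta_i). Collecting: alpha ∧ beta = (-2*x + 3*z) dx ∧ dy + (x) dx ∧ dz + (-x + 2*z) dy ∧ dz.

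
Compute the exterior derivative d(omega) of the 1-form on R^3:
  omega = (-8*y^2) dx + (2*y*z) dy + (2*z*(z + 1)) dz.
d(omega) = (16*y) dx ∧ dy + (-2*y) dy ∧ dz

For a 1-form omega = sum_i f_i dx_i, the exterior derivative is
  d(omega) = sum_{i < j} (∂f_j/∂x_i - ∂f_i/∂x_j) dx_i ∧ dx_j.
  coefficient of dx ∧ dy: ∂f_2/∂x - ∂f_1/∂y = ∂(2*y*z)/∂x - ∂(-8*y^2)/∂y = 16*y
  coefficient of dy ∧ dz: ∂f_3/∂y - ∂f_2/∂z = ∂(2*z*(z + 1))/∂y - ∂(2*y*z)/∂z = -2*y
Assembling: d(omega) = (16*y) dx ∧ dy + (-2*y) dy ∧ dz.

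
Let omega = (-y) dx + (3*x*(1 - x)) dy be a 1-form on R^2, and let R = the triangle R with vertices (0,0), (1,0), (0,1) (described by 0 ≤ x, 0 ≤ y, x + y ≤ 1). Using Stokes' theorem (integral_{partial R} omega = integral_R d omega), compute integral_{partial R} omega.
integral_(partial R) omega = 1

Stokes: integral_partial_R omega = integral_R d omega with d omega = (∂Q/∂x - ∂P/∂y) dx ∧ dy.
  ∂Q/∂x = 3 - 6*x
  ∂P/∂y = -1
  integrand = ∂Q/∂x - ∂P/∂y = 4 - 6*x.
Integrating over R: integral_0^1 integral_0^{1-x} (4 - 6*x) dy dx = 1.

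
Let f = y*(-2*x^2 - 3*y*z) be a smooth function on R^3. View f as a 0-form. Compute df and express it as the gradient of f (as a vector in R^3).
df = (-4*x*y) dx + (-2*x^2 - 6*y*z) dy + (-3*y^2) dz; grad f = (-4*x*y, -2*x^2 - 6*y*z, -3*y^2)

For a 0-form f, d f = (∂f/∂x) dx + (∂f/∂y) dy + (∂f/∂z) dz. The components of the vector representation are exactly the entries of grad f in Cartesian coordinates:
  ∂f/∂x = -4*x*y
  ∂f/∂y = -2*x^2 - 6*y*z
  ∂f/∂z = -3*y^2.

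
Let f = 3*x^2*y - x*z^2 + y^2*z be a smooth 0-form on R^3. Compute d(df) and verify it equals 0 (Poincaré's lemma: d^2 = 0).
d(df) = 0

Step 1: df = sum_i (∂f/∂x_i) dx_i = (6*x*y - z^2) dx + (3*x^2 + 2*y*z) dy + (-2*x*z + y^2) dz.
Step 2: Apply d again. Using the 1-form formula, the coefficient of dx ∧ dy in d(df) is ∂^2 f/∂x ∂y - ∂^2 f/∂y ∂x = (6*x) - (6*x) = 0 (equality of mixed partials for smooth f).
Similarly for dx ∧ dz and dy ∧ dz — all coefficients vanish. So d(df) = 0.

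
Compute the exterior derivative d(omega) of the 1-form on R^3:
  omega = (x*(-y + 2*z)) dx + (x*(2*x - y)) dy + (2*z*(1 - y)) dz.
d(omega) = (5*x - y) dx ∧ dy + (-2*x) dx ∧ dz + (-2*z) dy ∧ dz

For a 1-form omega = sum_i f_i dx_i, the exterior derivative is
  d(omega) = sum_{i < j} (∂f_j/∂x_i - ∂f_i/∂x_j) dx_i ∧ dx_j.
  coefficient of dx ∧ dy: ∂f_2/∂x - ∂f_1/∂y = ∂(x*(2*x - y))/∂x - ∂(x*(-y + 2*z))/∂y = 5*x - y
  coefficient of dx ∧ dz: ∂f_3/∂x - ∂f_1/∂z = ∂(2*z*(1 - y))/∂x - ∂(x*(-y + 2*z))/∂z = -2*x
  coefficient of dy ∧ dz: ∂f_3/∂y - ∂f_2/∂z = ∂(2*z*(1 - y))/∂y - ∂(x*(2*x - y))/∂z = -2*z
Assembling: d(omega) = (5*x - y) dx ∧ dy + (-2*x) dx ∧ dz + (-2*z) dy ∧ dz.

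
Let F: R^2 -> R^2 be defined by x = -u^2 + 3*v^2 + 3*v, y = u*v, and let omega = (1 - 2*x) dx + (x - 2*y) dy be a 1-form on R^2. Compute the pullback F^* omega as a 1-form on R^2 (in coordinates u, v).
F^* omega = (-4*u^3 - u^2*v + 10*u*v^2 + 12*u*v - 2*u + 3*v^3 + 3*v^2) du + (-u^3 + 10*u^2*v + 6*u^2 + 3*u*v^2 + 3*u*v - 36*v^3 - 54*v^2 - 12*v + 3) dv

Using F^*(f dg) = (f ∘ F) d(g ∘ F), substitute each coordinate x_i by F_i(u, v) in f_i, and replace dx_i by d F_i = (∂F_i/∂u) du + (∂F_i/∂v) dv.
  For the x component: f_1(F) = 2*u^2 - 6*v^2 - 6*v + 1; d F_1 = (-2*u) du + (6*v + 3) dv
  For the y component: f_2(F) = -u^2 - 2*u*v + 3*v^2 + 3*v; d F_2 = (v) du + (u) dv
Combining and collecting du, dv coefficients:
  coeff of du: -4*u^3 - u^2*v + 10*u*v^2 + 12*u*v - 2*u + 3*v^3 + 3*v^2
  coeff of dv: -u^3 + 10*u^2*v + 6*u^2 + 3*u*v^2 + 3*u*v - 36*v^3 - 54*v^2 - 12*v + 3
F^* omega = (-4*u^3 - u^2*v + 10*u*v^2 + 12*u*v - 2*u + 3*v^3 + 3*v^2) du + (-u^3 + 10*u^2*v + 6*u^2 + 3*u*v^2 + 3*u*v - 36*v^3 - 54*v^2 - 12*v + 3) dv.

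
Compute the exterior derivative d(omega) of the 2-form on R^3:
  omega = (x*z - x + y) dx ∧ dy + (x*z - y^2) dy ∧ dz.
d(omega) = (x + z) dx ∧ dy ∧ dz

For a 2-form omega = sum_{i<j} g_{ij} dx_i ∧ dx_j, the exterior derivative is
  d(omega) = sum_{i<j} d(g_{ij}) ∧ dx_i ∧ dx_j = sum_{i<j, k} (∂g_{ij}/∂x_k) dx_k ∧ dx_i ∧ dx_j.
Expand each term, using dx_k ∧ dx_i ∧ dx_j = sgn(permutation) dx_{(a)} ∧ dx_{(b)} ∧ dx_{(c)} with (a < b < c) sorted:
  d(x*z - x + y) includes (∂/∂z)(x*z - x + y) dz = (x) dz, which multiplied by dx ∧ dy gives (x) dx ∧ dy ∧ dz
  d(x*z - y^2) includes (∂/∂x)(x*z - y^2) dx = (z) dx, which multiplied by dy ∧ dz gives (z) dx ∧ dy ∧ dz
Collecting like 3-forms: d(omega) = (x + z) dx ∧ dy ∧ dz.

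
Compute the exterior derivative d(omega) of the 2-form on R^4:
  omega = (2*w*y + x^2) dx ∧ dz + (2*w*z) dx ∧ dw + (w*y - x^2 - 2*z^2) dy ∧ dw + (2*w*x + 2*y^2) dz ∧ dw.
d(omega) = (-2*w) dx ∧ dy ∧ dz + (2*y) dx ∧ dz ∧ dw + (-2*x) dx ∧ dy ∧ dw + (4*y + 4*z) dy ∧ dz ∧ dw

For a 2-form omega = sum_{i<j} g_{ij} dx_i ∧ dx_j, the exterior derivative is
  d(omega) = sum_{i<j} d(g_{ij}) ∧ dx_i ∧ dx_j = sum_{i<j, k} (∂g_{ij}/∂x_k) dx_k ∧ dx_i ∧ dx_j.
Expand each term, using dx_k ∧ dx_i ∧ dx_j = sgn(permutation) dx_{(a)} ∧ dx_{(b)} ∧ dx_{(c)} with (a < b < c) sorted:
  d(2*w*y + x^2) includes (∂/∂y)(2*w*y + x^2) dy = (2*w) dy, which multiplied by dx ∧ dz gives (-2*w) dx ∧ dy ∧ dz
  d(2*w*y + x^2) includes (∂/∂w)(2*w*y + x^2) dw = (2*y) dw, which multiplied by dx ∧ dz gives (2*y) dx ∧ dz ∧ dw
  d(2*w*z) includes (∂/∂z)(2*w*z) dz = (2*w) dz, which multiplied by dx ∧ dw gives (-2*w) dx ∧ dz ∧ dw
  d(w*y - x^2 - 2*z^2) includes (∂/∂x)(w*y - x^2 - 2*z^2) dx = (-2*x) dx, which multiplied by dy ∧ dw gives (-2*x) dx ∧ dy ∧ dw
  d(w*y - x^2 - 2*z^2) includes (∂/∂z)(w*y - x^2 - 2*z^2) dz = (-4*z) dz, which multiplied by dy ∧ dw gives (4*z) dy ∧ dz ∧ dw
  d(2*w*x + 2*y^2) includes (∂/∂x)(2*w*x + 2*y^2) dx = (2*w) dx, which multiplied by dz ∧ dw gives (2*w) dx ∧ dz ∧ dw
  d(2*w*x + 2*y^2) includes (∂/∂y)(2*w*x + 2*y^2) dy = (4*y) dy, which multiplied by dz ∧ dw gives (4*y) dy ∧ dz ∧ dw
Collecting like 3-forms: d(omega) = (-2*w) dx ∧ dy ∧ dz + (2*y) dx ∧ dz ∧ dw + (-2*x) dx ∧ dy ∧ dw + (4*y + 4*z) dy ∧ dz ∧ dw.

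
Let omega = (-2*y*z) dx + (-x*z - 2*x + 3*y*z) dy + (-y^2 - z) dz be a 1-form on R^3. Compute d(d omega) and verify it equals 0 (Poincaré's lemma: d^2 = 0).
d(d omega) = 0

Step 1: d omega = sum_{i<j} (∂f_j/∂x_i - ∂f_i/∂x_j) dx_i ∧ dx_j:
  coeff of dx ∧ dy: z - 2
  coeff of dx ∧ dz: 2*y
  coeff of dy ∧ dz: x - 5*y
Step 2: Apply d again to each 2-form coefficient. The only possible 3-form in R^3 is dx ∧ dy ∧ dz, with coefficient
  ∂(coeff of dy∧dz)/∂x - ∂(coeff of dx∧dz)/∂y + ∂(coeff of dx∧dy)/∂z
  = ∂/∂x (x - 5*y) - ∂/∂y (2*y) + ∂/∂z (z - 2).
Each of these terms simplifies to sums of mixed partials that cancel in pairs. The result is 0 (by equality of mixed partials for smooth functions — Schwarz / Clairaut).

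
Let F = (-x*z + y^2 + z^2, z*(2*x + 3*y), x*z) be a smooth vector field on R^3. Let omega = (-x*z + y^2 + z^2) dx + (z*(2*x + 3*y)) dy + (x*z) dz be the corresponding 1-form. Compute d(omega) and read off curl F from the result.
d(omega) = (-2*x - 3*y) dy ∧ dz + (-x + z) dz ∧ dx + (-2*y + 2*z) dx ∧ dy; curl F = (-2*x - 3*y, -x + z, -2*y + 2*z)

d omega = sum_{i<j} (∂f_j/∂x_i - ∂f_i/∂x_j) dx_i ∧ dx_j. Under the identification (dy ∧ dz, dz ∧ dx, dx ∧ dy) ↔ (e_x, e_y, e_z), the coefficients are exactly the components of curl F. Compute:
  ∂R/∂y - ∂Q/∂z = (0) - (2*x + 3*y) = -2*x - 3*y
  ∂P/∂z - ∂R/∂x = (-x + 2*z) - (z) = -x + z
  ∂Q/∂x - ∂P/∂y = (2*z) - (2*y) = -2*y + 2*z.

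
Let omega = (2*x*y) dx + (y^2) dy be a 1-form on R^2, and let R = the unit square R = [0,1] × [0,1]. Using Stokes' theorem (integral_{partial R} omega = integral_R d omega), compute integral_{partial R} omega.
integral_(partial R) omega = -1

Stokes: integral_partial_R omega = integral_R d omega with d omega = (∂Q/∂x - ∂P/∂y) dx ∧ dy.
  ∂Q/∂x = 0
  ∂P/∂y = 2*x
  integrand = ∂Q/∂x - ∂P/∂y = -2*x.
Integrating over R: integral_0^1 integral_0^1 (-2*x) dx dy = -1.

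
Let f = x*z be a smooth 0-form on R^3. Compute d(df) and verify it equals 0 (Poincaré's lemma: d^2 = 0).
d(df) = 0

Step 1: df = sum_i (∂f/∂x_i) dx_i = (z) dx + (0) dy + (x) dz.
Step 2: Apply d again. Using the 1-form formula, the coefficient of dx ∧ dy in d(df) is ∂^2 f/∂x ∂y - ∂^2 f/∂y ∂x = (0) - (0) = 0 (equality of mixed partials for smooth f).
Similarly for dx ∧ dz and dy ∧ dz — all coefficients vanish. So d(df) = 0.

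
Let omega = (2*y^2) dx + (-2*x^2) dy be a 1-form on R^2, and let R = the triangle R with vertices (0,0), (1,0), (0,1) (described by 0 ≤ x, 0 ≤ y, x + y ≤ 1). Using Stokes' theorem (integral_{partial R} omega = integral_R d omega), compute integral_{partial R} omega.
integral_(partial R) omega = -4/3

Stokes: integral_partial_R omega = integral_R d omega with d omega = (∂Q/∂x - ∂P/∂y) dx ∧ dy.
  ∂Q/∂x = -4*x
  ∂P/∂y = 4*y
  integrand = ∂Q/∂x - ∂P/∂y = -4*x - 4*y.
Integrating over R: integral_0^1 integral_0^{1-x} (-4*x - 4*y) dy dx = -4/3.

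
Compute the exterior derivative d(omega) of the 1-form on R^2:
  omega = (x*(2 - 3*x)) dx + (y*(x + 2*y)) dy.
d(omega) = (y) dx ∧ dy

For a 1-form omega = sum_i f_i dx_i, the exterior derivative is
  d(omega) = sum_{i < j} (∂f_j/∂x_i - ∂f_i/∂x_j) dx_i ∧ dx_j.
  coefficient of dx ∧ dy: ∂f_2/∂x - ∂f_1/∂y = ∂(y*(x + 2*y))/∂x - ∂(x*(2 - 3*x))/∂y = y
Assembling: d(omega) = (y) dx ∧ dy.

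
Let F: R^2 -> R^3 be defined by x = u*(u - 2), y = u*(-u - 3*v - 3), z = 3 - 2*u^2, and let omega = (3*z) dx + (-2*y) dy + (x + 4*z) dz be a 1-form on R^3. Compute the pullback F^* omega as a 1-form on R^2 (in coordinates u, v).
F^* omega = (12*u^3 - 18*u^2*v + 2*u^2 - 18*u*v^2 - 36*u*v - 48*u - 18) du + (6*u^2*(-u - 3*v - 3)) dv

Using F^*(f dg) = (f ∘ F) d(g ∘ F), substitute each coordinate x_i by F_i(u, v) in f_i, and replace dx_i by d F_i = (∂F_i/∂u) du + (∂F_i/∂v) dv.
  For the x component: f_1(F) = 9 - 6*u^2; d F_1 = (2*u - 2) du + (0) dv
  For the y component: f_2(F) = 2*u*(u + 3*v + 3); d F_2 = (-2*u - 3*v - 3) du + (-3*u) dv
  For the z component: f_3(F) = -7*u^2 - 2*u + 12; d F_3 = (-4*u) du + (0) dv
Combining and collecting du, dv coefficients:
  coeff of du: 12*u^3 - 18*u^2*v + 2*u^2 - 18*u*v^2 - 36*u*v - 48*u - 18
  coeff of dv: 6*u^2*(-u - 3*v - 3)
F^* omega = (12*u^3 - 18*u^2*v + 2*u^2 - 18*u*v^2 - 36*u*v - 48*u - 18) du + (6*u^2*(-u - 3*v - 3)) dv.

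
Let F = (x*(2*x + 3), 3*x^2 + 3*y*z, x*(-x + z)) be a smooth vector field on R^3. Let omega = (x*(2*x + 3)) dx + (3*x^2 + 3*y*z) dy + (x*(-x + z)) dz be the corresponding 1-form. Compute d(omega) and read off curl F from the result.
d(omega) = (-3*y) dy ∧ dz + (2*x - z) dz ∧ dx + (6*x) dx ∧ dy; curl F = (-3*y, 2*x - z, 6*x)

d omega = sum_{i<j} (∂f_j/∂x_i - ∂f_i/∂x_j) dx_i ∧ dx_j. Under the identification (dy ∧ dz, dz ∧ dx, dx ∧ dy) ↔ (e_x, e_y, e_z), the coefficients are exactly the components of curl F. Compute:
  ∂R/∂y - ∂Q/∂z = (0) - (3*y) = -3*y
  ∂P/∂z - ∂R/∂x = (0) - (-2*x + z) = 2*x - z
  ∂Q/∂x - ∂P/∂y = (6*x) - (0) = 6*x.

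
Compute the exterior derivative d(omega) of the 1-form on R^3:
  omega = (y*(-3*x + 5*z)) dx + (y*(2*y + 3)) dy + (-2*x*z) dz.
d(omega) = (3*x - 5*z) dx ∧ dy + (-5*y - 2*z) dx ∧ dz

For a 1-form omega = sum_i f_i dx_i, the exterior derivative is
  d(omega) = sum_{i < j} (∂f_j/∂x_i - ∂f_i/∂x_j) dx_i ∧ dx_j.
  coefficient of dx ∧ dy: ∂f_2/∂x - ∂f_1/∂y = ∂(y*(2*y + 3))/∂x - ∂(y*(-3*x + 5*z))/∂y = 3*x - 5*z
  coefficient of dx ∧ dz: ∂f_3/∂x - ∂f_1/∂z = ∂(-2*x*z)/∂x - ∂(y*(-3*x + 5*z))/∂z = -5*y - 2*z
Assembling: d(omega) = (3*x - 5*z) dx ∧ dy + (-5*y - 2*z) dx ∧ dz.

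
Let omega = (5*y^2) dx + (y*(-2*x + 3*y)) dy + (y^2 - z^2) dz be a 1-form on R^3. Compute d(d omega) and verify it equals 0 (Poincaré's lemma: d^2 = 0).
d(d omega) = 0

Step 1: d omega = sum_{i<j} (∂f_j/∂x_i - ∂f_i/∂x_j) dx_i ∧ dx_j:
  coeff of dx ∧ dy: -12*y
  coeff of dx ∧ dz: 0
  coeff of dy ∧ dz: 2*y
Step 2: Apply d again to each 2-form coefficient. The only possible 3-form in R^3 is dx ∧ dy ∧ dz, with coefficient
  ∂(coeff of dy∧dz)/∂x - ∂(coeff of dx∧dz)/∂y + ∂(coeff of dx∧dy)/∂z
  = ∂/∂x (2*y) - ∂/∂y (0) + ∂/∂z (-12*y).
Each of these terms simplifies to sums of mixed partials that cancel in pairs. The result is 0 (by equality of mixed partials for smooth functions — Schwarz / Clairaut).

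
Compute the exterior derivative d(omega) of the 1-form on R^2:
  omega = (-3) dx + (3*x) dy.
d(omega) = (3) dx ∧ dy

For a 1-form omega = sum_i f_i dx_i, the exterior derivative is
  d(omega) = sum_{i < j} (∂f_j/∂x_i - ∂f_i/∂x_j) dx_i ∧ dx_j.
  coefficient of dx ∧ dy: ∂f_2/∂x - ∂f_1/∂y = ∂(3*x)/∂x - ∂(-3)/∂y = 3
Assembling: d(omega) = (3) dx ∧ dy.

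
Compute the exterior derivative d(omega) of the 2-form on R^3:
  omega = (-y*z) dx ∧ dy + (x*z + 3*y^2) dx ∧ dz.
d(omega) = (-7*y) dx ∧ dy ∧ dz

For a 2-form omega = sum_{i<j} g_{ij} dx_i ∧ dx_j, the exterior derivative is
  d(omega) = sum_{i<j} d(g_{ij}) ∧ dx_i ∧ dx_j = sum_{i<j, k} (∂g_{ij}/∂x_k) dx_k ∧ dx_i ∧ dx_j.
Expand each term, using dx_k ∧ dx_i ∧ dx_j = sgn(permutation) dx_{(a)} ∧ dx_{(b)} ∧ dx_{(c)} with (a < b < c) sorted:
  d(-y*z) includes (∂/∂z)(-y*z) dz = (-y) dz, which multiplied by dx ∧ dy gives (-y) dx ∧ dy ∧ dz
  d(x*z + 3*y^2) includes (∂/∂y)(x*z + 3*y^2) dy = (6*y) dy, which multiplied by dx ∧ dz gives (-6*y) dx ∧ dy ∧ dz
Collecting like 3-forms: d(omega) = (-7*y) dx ∧ dy ∧ dz.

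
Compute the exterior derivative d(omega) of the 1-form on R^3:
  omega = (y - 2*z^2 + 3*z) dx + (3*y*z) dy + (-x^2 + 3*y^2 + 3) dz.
d(omega) = (-1) dx ∧ dy + (-2*x + 4*z - 3) dx ∧ dz + (3*y) dy ∧ dz

For a 1-form omega = sum_i f_i dx_i, the exterior derivative is
  d(omega) = sum_{i < j} (∂f_j/∂x_i - ∂f_i/∂x_j) dx_i ∧ dx_j.
  coefficient of dx ∧ dy: ∂f_2/∂x - ∂f_1/∂y = ∂(3*y*z)/∂x - ∂(y - 2*z^2 + 3*z)/∂y = -1
  coefficient of dx ∧ dz: ∂f_3/∂x - ∂f_1/∂z = ∂(-x^2 + 3*y^2 + 3)/∂x - ∂(y - 2*z^2 + 3*z)/∂z = -2*x + 4*z - 3
  coefficient of dy ∧ dz: ∂f_3/∂y - ∂f_2/∂z = ∂(-x^2 + 3*y^2 + 3)/∂y - ∂(3*y*z)/∂z = 3*y
Assembling: d(omega) = (-1) dx ∧ dy + (-2*x + 4*z - 3) dx ∧ dz + (3*y) dy ∧ dz.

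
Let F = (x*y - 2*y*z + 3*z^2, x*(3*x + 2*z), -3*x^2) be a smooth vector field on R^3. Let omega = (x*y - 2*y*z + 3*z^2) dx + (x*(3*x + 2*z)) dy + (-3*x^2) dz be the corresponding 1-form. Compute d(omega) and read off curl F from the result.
d(omega) = (-2*x) dy ∧ dz + (6*x - 2*y + 6*z) dz ∧ dx + (5*x + 4*z) dx ∧ dy; curl F = (-2*x, 6*x - 2*y + 6*z, 5*x + 4*z)

d omega = sum_{i<j} (∂f_j/∂x_i - ∂f_i/∂x_j) dx_i ∧ dx_j. Under the identification (dy ∧ dz, dz ∧ dx, dx ∧ dy) ↔ (e_x, e_y, e_z), the coefficients are exactly the components of curl F. Compute:
  ∂R/∂y - ∂Q/∂z = (0) - (2*x) = -2*x
  ∂P/∂z - ∂R/∂x = (-2*y + 6*z) - (-6*x) = 6*x - 2*y + 6*z
  ∂Q/∂x - ∂P/∂y = (6*x + 2*z) - (x - 2*z) = 5*x + 4*z.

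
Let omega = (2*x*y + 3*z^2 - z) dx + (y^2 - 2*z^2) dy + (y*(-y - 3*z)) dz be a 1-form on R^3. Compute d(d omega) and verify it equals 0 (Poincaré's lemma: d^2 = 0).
d(d omega) = 0

Step 1: d omega = sum_{i<j} (∂f_j/∂x_i - ∂f_i/∂x_j) dx_i ∧ dx_j:
  coeff of dx ∧ dy: -2*x
  coeff of dx ∧ dz: 1 - 6*z
  coeff of dy ∧ dz: -2*y + z
Step 2: Apply d again to each 2-form coefficient. The only possible 3-form in R^3 is dx ∧ dy ∧ dz, with coefficient
  ∂(coeff of dy∧dz)/∂x - ∂(coeff of dx∧dz)/∂y + ∂(coeff of dx∧dy)/∂z
  = ∂/∂x (-2*y + z) - ∂/∂y (1 - 6*z) + ∂/∂z (-2*x).
Each of these terms simplifies to sums of mixed partials that cancel in pairs. The result is 0 (by equality of mixed partials for smooth functions — Schwarz / Clairaut).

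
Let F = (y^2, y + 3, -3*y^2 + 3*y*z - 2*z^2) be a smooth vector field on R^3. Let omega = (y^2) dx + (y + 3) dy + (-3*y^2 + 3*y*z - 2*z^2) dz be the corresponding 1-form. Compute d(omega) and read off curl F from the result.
d(omega) = (-6*y + 3*z) dy ∧ dz + (0) dz ∧ dx + (-2*y) dx ∧ dy; curl F = (-6*y + 3*z, 0, -2*y)

d omega = sum_{i<j} (∂f_j/∂x_i - ∂f_i/∂x_j) dx_i ∧ dx_j. Under the identification (dy ∧ dz, dz ∧ dx, dx ∧ dy) ↔ (e_x, e_y, e_z), the coefficients are exactly the components of curl F. Compute:
  ∂R/∂y - ∂Q/∂z = (-6*y + 3*z) - (0) = -6*y + 3*z
  ∂P/∂z - ∂R/∂x = (0) - (0) = 0
  ∂Q/∂x - ∂P/∂y = (0) - (2*y) = -2*y.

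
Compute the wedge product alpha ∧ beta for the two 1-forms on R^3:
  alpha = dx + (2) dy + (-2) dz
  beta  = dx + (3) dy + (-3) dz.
alpha ∧ beta = (1) dx ∧ dy + (-1) dx ∧ dz

Distribute the wedge, using dx_i ∧ dx_j = -dx_j ∧ dx_i and dx_i ∧ dx_i = 0. For each pair (i, j) with i < j, the coefficient of dx_i ∧ dx_j in alpha ∧ beta is (alpha_i * beta_j - alpha_j * beta_i). Collecting: alpha ∧ beta = (1) dx ∧ dy + (-1) dx ∧ dz.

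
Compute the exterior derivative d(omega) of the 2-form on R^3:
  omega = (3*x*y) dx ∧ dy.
d(omega) = 0

For a 2-form omega = sum_{i<j} g_{ij} dx_i ∧ dx_j, the exterior derivative is
  d(omega) = sum_{i<j} d(g_{ij}) ∧ dx_i ∧ dx_j = sum_{i<j, k} (∂g_{ij}/∂x_k) dx_k ∧ dx_i ∧ dx_j.
Expand each term, using dx_k ∧ dx_i ∧ dx_j = sgn(permutation) dx_{(a)} ∧ dx_{(b)} ∧ dx_{(c)} with (a < b < c) sorted:

Collecting like 3-forms: d(omega) = 0.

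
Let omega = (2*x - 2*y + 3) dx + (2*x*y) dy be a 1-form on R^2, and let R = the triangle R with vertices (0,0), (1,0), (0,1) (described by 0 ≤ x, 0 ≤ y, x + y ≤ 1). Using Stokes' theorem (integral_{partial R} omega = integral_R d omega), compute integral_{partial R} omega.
integral_(partial R) omega = 4/3

Stokes: integral_partial_R omega = integral_R d omega with d omega = (∂Q/∂x - ∂P/∂y) dx ∧ dy.
  ∂Q/∂x = 2*y
  ∂P/∂y = -2
  integrand = ∂Q/∂x - ∂P/∂y = 2*y + 2.
Integrating over R: integral_0^1 integral_0^{1-x} (2*y + 2) dy dx = 4/3.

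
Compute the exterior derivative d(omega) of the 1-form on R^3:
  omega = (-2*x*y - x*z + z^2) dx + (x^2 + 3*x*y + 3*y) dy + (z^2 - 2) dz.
d(omega) = (4*x + 3*y) dx ∧ dy + (x - 2*z) dx ∧ dz

For a 1-form omega = sum_i f_i dx_i, the exterior derivative is
  d(omega) = sum_{i < j} (∂f_j/∂x_i - ∂f_i/∂x_j) dx_i ∧ dx_j.
  coefficient of dx ∧ dy: ∂f_2/∂x - ∂f_1/∂y = ∂(x^2 + 3*x*y + 3*y)/∂x - ∂(-2*x*y - x*z + z^2)/∂y = 4*x + 3*y
  coefficient of dx ∧ dz: ∂f_3/∂x - ∂f_1/∂z = ∂(z^2 - 2)/∂x - ∂(-2*x*y - x*z + z^2)/∂z = x - 2*z
Assembling: d(omega) = (4*x + 3*y) dx ∧ dy + (x - 2*z) dx ∧ dz.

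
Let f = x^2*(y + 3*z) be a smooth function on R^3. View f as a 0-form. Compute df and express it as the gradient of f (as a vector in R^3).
df = (2*x*(y + 3*z)) dx + (x^2) dy + (3*x^2) dz; grad f = (2*x*(y + 3*z), x^2, 3*x^2)

For a 0-form f, d f = (∂f/∂x) dx + (∂f/∂y) dy + (∂f/∂z) dz. The components of the vector representation are exactly the entries of grad f in Cartesian coordinates:
  ∂f/∂x = 2*x*(y + 3*z)
  ∂f/∂y = x^2
  ∂f/∂z = 3*x^2.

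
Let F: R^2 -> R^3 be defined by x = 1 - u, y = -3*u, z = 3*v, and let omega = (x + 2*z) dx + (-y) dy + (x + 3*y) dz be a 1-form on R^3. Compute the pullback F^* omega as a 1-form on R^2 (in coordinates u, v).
F^* omega = (-8*u - 6*v - 1) du + (3 - 30*u) dv

Using F^*(f dg) = (f ∘ F) d(g ∘ F), substitute each coordinate x_i by F_i(u, v) in f_i, and replace dx_i by d F_i = (∂F_i/∂u) du + (∂F_i/∂v) dv.
  For the x component: f_1(F) = -u + 6*v + 1; d F_1 = (-1) du + (0) dv
  For the y component: f_2(F) = 3*u; d F_2 = (-3) du + (0) dv
  For the z component: f_3(F) = 1 - 10*u; d F_3 = (0) du + (3) dv
Combining and collecting du, dv coefficients:
  coeff of du: -8*u - 6*v - 1
  coeff of dv: 3 - 30*u
F^* omega = (-8*u - 6*v - 1) du + (3 - 30*u) dv.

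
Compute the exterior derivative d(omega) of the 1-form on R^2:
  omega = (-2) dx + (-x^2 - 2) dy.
d(omega) = (-2*x) dx ∧ dy

For a 1-form omega = sum_i f_i dx_i, the exterior derivative is
  d(omega) = sum_{i < j} (∂f_j/∂x_i - ∂f_i/∂x_j) dx_i ∧ dx_j.
  coefficient of dx ∧ dy: ∂f_2/∂x - ∂f_1/∂y = ∂(-x^2 - 2)/∂x - ∂(-2)/∂y = -2*x
Assembling: d(omega) = (-2*x) dx ∧ dy.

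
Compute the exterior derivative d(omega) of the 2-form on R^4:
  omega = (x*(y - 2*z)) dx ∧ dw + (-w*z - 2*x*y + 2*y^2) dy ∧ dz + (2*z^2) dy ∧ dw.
d(omega) = (-x) dx ∧ dy ∧ dw + (2*x) dx ∧ dz ∧ dw + (-2*y) dx ∧ dy ∧ dz + (-5*z) dy ∧ dz ∧ dw

For a 2-form omega = sum_{i<j} g_{ij} dx_i ∧ dx_j, the exterior derivative is
  d(omega) = sum_{i<j} d(g_{ij}) ∧ dx_i ∧ dx_j = sum_{i<j, k} (∂g_{ij}/∂x_k) dx_k ∧ dx_i ∧ dx_j.
Expand each term, using dx_k ∧ dx_i ∧ dx_j = sgn(permutation) dx_{(a)} ∧ dx_{(b)} ∧ dx_{(c)} with (a < b < c) sorted:
  d(x*(y - 2*z)) includes (∂/∂y)(x*(y - 2*z)) dy = (x) dy, which multiplied by dx ∧ dw gives (-x) dx ∧ dy ∧ dw
  d(x*(y - 2*z)) includes (∂/∂z)(x*(y - 2*z)) dz = (-2*x) dz, which multiplied by dx ∧ dw gives (2*x) dx ∧ dz ∧ dw
  d(-w*z - 2*x*y + 2*y^2) includes (∂/∂x)(-w*z - 2*x*y + 2*y^2) dx = (-2*y) dx, which multiplied by dy ∧ dz gives (-2*y) dx ∧ dy ∧ dz
  d(-w*z - 2*x*y + 2*y^2) includes (∂/∂w)(-w*z - 2*x*y + 2*y^2) dw = (-z) dw, which multiplied by dy ∧ dz gives (-z) dy ∧ dz ∧ dw
  d(2*z^2) includes (∂/∂z)(2*z^2) dz = (4*z) dz, which multiplied by dy ∧ dw gives (-4*z) dy ∧ dz ∧ dw
Collecting like 3-forms: d(omega) = (-x) dx ∧ dy ∧ dw + (2*x) dx ∧ dz ∧ dw + (-2*y) dx ∧ dy ∧ dz + (-5*z) dy ∧ dz ∧ dw.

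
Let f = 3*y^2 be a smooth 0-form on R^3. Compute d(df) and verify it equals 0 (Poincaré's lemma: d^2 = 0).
d(df) = 0

Step 1: df = sum_i (∂f/∂x_i) dx_i = (0) dx + (6*y) dy + (0) dz.
Step 2: Apply d again. Using the 1-form formula, the coefficient of dx ∧ dy in d(df) is ∂^2 f/∂x ∂y - ∂^2 f/∂y ∂x = (0) - (0) = 0 (equality of mixed partials for smooth f).
Similarly for dx ∧ dz and dy ∧ dz — all coefficients vanish. So d(df) = 0.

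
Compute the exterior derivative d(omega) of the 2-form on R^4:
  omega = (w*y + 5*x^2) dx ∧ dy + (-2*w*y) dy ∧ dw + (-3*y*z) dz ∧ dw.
d(omega) = (y) dx ∧ dy ∧ dw + (-3*z) dy ∧ dz ∧ dw

For a 2-form omega = sum_{i<j} g_{ij} dx_i ∧ dx_j, the exterior derivative is
  d(omega) = sum_{i<j} d(g_{ij}) ∧ dx_i ∧ dx_j = sum_{i<j, k} (∂g_{ij}/∂x_k) dx_k ∧ dx_i ∧ dx_j.
Expand each term, using dx_k ∧ dx_i ∧ dx_j = sgn(permutation) dx_{(a)} ∧ dx_{(b)} ∧ dx_{(c)} with (a < b < c) sorted:
  d(w*y + 5*x^2) includes (∂/∂w)(w*y + 5*x^2) dw = (y) dw, which multiplied by dx ∧ dy gives (y) dx ∧ dy ∧ dw
  d(-3*y*z) includes (∂/∂y)(-3*y*z) dy = (-3*z) dy, which multiplied by dz ∧ dw gives (-3*z) dy ∧ dz ∧ dw
Collecting like 3-forms: d(omega) = (y) dx ∧ dy ∧ dw + (-3*z) dy ∧ dz ∧ dw.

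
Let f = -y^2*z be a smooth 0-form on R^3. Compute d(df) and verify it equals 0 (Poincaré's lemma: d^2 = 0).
d(df) = 0

Step 1: df = sum_i (∂f/∂x_i) dx_i = (0) dx + (-2*y*z) dy + (-y^2) dz.
Step 2: Apply d again. Using the 1-form formula, the coefficient of dx ∧ dy in d(df) is ∂^2 f/∂x ∂y - ∂^2 f/∂y ∂x = (0) - (0) = 0 (equality of mixed partials for smooth f).
Similarly for dx ∧ dz and dy ∧ dz — all coefficients vanish. So d(df) = 0.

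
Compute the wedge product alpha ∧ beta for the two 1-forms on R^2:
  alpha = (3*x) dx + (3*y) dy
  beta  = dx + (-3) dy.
alpha ∧ beta = (-9*x - 3*y) dx ∧ dy

Distribute the wedge, using dx_i ∧ dx_j = -dx_j ∧ dx_i and dx_i ∧ dx_i = 0. For each pair (i, j) with i < j, the coefficient of dx_i ∧ dx_j in alpha ∧ beta is (alpha_i * beta_j - alpha_j * beta_i). Collecting: alpha ∧ beta = (-9*x - 3*y) dx ∧ dy.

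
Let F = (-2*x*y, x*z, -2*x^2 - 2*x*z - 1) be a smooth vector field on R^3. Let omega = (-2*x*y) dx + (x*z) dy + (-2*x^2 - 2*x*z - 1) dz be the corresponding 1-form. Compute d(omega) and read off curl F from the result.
d(omega) = (-x) dy ∧ dz + (4*x + 2*z) dz ∧ dx + (2*x + z) dx ∧ dy; curl F = (-x, 4*x + 2*z, 2*x + z)

d omega = sum_{i<j} (∂f_j/∂x_i - ∂f_i/∂x_j) dx_i ∧ dx_j. Under the identification (dy ∧ dz, dz ∧ dx, dx ∧ dy) ↔ (e_x, e_y, e_z), the coefficients are exactly the components of curl F. Compute:
  ∂R/∂y - ∂Q/∂z = (0) - (x) = -x
  ∂P/∂z - ∂R/∂x = (0) - (-4*x - 2*z) = 4*x + 2*z
  ∂Q/∂x - ∂P/∂y = (z) - (-2*x) = 2*x + z.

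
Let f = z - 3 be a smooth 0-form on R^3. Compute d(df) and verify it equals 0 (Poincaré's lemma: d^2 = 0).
d(df) = 0

Step 1: df = sum_i (∂f/∂x_i) dx_i = (0) dx + (0) dy + (1) dz.
Step 2: Apply d again. Using the 1-form formula, the coefficient of dx ∧ dy in d(df) is ∂^2 f/∂x ∂y - ∂^2 f/∂y ∂x = (0) - (0) = 0 (equality of mixed partials for smooth f).
Similarly for dx ∧ dz and dy ∧ dz — all coefficients vanish. So d(df) = 0.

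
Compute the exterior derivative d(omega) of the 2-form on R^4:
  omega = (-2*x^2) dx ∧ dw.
d(omega) = 0

For a 2-form omega = sum_{i<j} g_{ij} dx_i ∧ dx_j, the exterior derivative is
  d(omega) = sum_{i<j} d(g_{ij}) ∧ dx_i ∧ dx_j = sum_{i<j, k} (∂g_{ij}/∂x_k) dx_k ∧ dx_i ∧ dx_j.
Expand each term, using dx_k ∧ dx_i ∧ dx_j = sgn(permutation) dx_{(a)} ∧ dx_{(b)} ∧ dx_{(c)} with (a < b < c) sorted:

Collecting like 3-forms: d(omega) = 0.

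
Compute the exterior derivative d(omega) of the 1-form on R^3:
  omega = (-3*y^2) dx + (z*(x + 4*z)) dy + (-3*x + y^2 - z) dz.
d(omega) = (6*y + z) dx ∧ dy + (-3) dx ∧ dz + (-x + 2*y - 8*z) dy ∧ dz

For a 1-form omega = sum_i f_i dx_i, the exterior derivative is
  d(omega) = sum_{i < j} (∂f_j/∂x_i - ∂f_i/∂x_j) dx_i ∧ dx_j.
  coefficient of dx ∧ dy: ∂f_2/∂x - ∂f_1/∂y = ∂(z*(x + 4*z))/∂x - ∂(-3*y^2)/∂y = 6*y + z
  coefficient of dx ∧ dz: ∂f_3/∂x - ∂f_1/∂z = ∂(-3*x + y^2 - z)/∂x - ∂(-3*y^2)/∂z = -3
  coefficient of dy ∧ dz: ∂f_3/∂y - ∂f_2/∂z = ∂(-3*x + y^2 - z)/∂y - ∂(z*(x + 4*z))/∂z = -x + 2*y - 8*z
Assembling: d(omega) = (6*y + z) dx ∧ dy + (-3) dx ∧ dz + (-x + 2*y - 8*z) dy ∧ dz.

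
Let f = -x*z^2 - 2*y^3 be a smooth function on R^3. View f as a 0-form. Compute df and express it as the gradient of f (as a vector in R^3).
df = (-z^2) dx + (-6*y^2) dy + (-2*x*z) dz; grad f = (-z^2, -6*y^2, -2*x*z)

For a 0-form f, d f = (∂f/∂x) dx + (∂f/∂y) dy + (∂f/∂z) dz. The components of the vector representation are exactly the entries of grad f in Cartesian coordinates:
  ∂f/∂x = -z^2
  ∂f/∂y = -6*y^2
  ∂f/∂z = -2*x*z.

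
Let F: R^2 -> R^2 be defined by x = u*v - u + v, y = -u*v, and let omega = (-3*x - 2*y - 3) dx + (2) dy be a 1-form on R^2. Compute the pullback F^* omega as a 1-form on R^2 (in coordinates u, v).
F^* omega = (-u*v^2 + 4*u*v - 3*u - 3*v^2 - 2*v + 3) du + (-u^2*v + 3*u^2 - 4*u*v - 2*u - 3*v - 3) dv

Using F^*(f dg) = (f ∘ F) d(g ∘ F), substitute each coordinate x_i by F_i(u, v) in f_i, and replace dx_i by d F_i = (∂F_i/∂u) du + (∂F_i/∂v) dv.
  For the x component: f_1(F) = -u*v + 3*u - 3*v - 3; d F_1 = (v - 1) du + (u + 1) dv
  For the y component: f_2(F) = 2; d F_2 = (-v) du + (-u) dv
Combining and collecting du, dv coefficients:
  coeff of du: -u*v^2 + 4*u*v - 3*u - 3*v^2 - 2*v + 3
  coeff of dv: -u^2*v + 3*u^2 - 4*u*v - 2*u - 3*v - 3
F^* omega = (-u*v^2 + 4*u*v - 3*u - 3*v^2 - 2*v + 3) du + (-u^2*v + 3*u^2 - 4*u*v - 2*u - 3*v - 3) dv.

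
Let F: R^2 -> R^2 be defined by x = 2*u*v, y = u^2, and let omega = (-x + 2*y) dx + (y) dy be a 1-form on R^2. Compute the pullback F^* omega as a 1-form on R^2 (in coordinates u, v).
F^* omega = (2*u*(u^2 + 2*u*v - 2*v^2)) du + (4*u^2*(u - v)) dv

Using F^*(f dg) = (f ∘ F) d(g ∘ F), substitute each coordinate x_i by F_i(u, v) in f_i, and replace dx_i by d F_i = (∂F_i/∂u) du + (∂F_i/∂v) dv.
  For the x component: f_1(F) = 2*u*(u - v); d F_1 = (2*v) du + (2*u) dv
  For the y component: f_2(F) = u^2; d F_2 = (2*u) du + (0) dv
Combining and collecting du, dv coefficients:
  coeff of du: 2*u*(u^2 + 2*u*v - 2*v^2)
  coeff of dv: 4*u^2*(u - v)
F^* omega = (2*u*(u^2 + 2*u*v - 2*v^2)) du + (4*u^2*(u - v)) dv.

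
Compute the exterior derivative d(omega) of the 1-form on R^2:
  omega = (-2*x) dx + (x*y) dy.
d(omega) = (y) dx ∧ dy

For a 1-form omega = sum_i f_i dx_i, the exterior derivative is
  d(omega) = sum_{i < j} (∂f_j/∂x_i - ∂f_i/∂x_j) dx_i ∧ dx_j.
  coefficient of dx ∧ dy: ∂f_2/∂x - ∂f_1/∂y = ∂(x*y)/∂x - ∂(-2*x)/∂y = y
Assembling: d(omega) = (y) dx ∧ dy.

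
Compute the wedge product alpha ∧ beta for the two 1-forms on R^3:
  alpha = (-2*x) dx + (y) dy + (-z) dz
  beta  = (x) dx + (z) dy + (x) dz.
alpha ∧ beta = (-x*(y + 2*z)) dx ∧ dy + (x*(-2*x + z)) dx ∧ dz + (x*y + z^2) dy ∧ dz

Distribute the wedge, using dx_i ∧ dx_j = -dx_j ∧ dx_i and dx_i ∧ dx_i = 0. For each pair (i, j) with i < j, the coefficient of dx_i ∧ dx_j in alpha ∧ beta is (alpha_i * beta_j - alpha_j * beta_i). Collecting: alpha ∧ beta = (-x*(y + 2*z)) dx ∧ dy + (x*(-2*x + z)) dx ∧ dz + (x*y + z^2) dy ∧ dz.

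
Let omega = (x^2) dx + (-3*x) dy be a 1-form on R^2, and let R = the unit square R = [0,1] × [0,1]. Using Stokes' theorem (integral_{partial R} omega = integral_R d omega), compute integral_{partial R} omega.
integral_(partial R) omega = -3

Stokes: integral_partial_R omega = integral_R d omega with d omega = (∂Q/∂x - ∂P/∂y) dx ∧ dy.
  ∂Q/∂x = -3
  ∂P/∂y = 0
  integrand = ∂Q/∂x - ∂P/∂y = -3.
Integrating over R: integral_0^1 integral_0^1 (-3) dx dy = -3.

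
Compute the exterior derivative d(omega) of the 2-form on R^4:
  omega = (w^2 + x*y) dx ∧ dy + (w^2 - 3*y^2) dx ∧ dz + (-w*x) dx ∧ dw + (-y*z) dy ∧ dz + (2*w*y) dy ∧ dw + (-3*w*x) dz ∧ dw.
d(omega) = (2*w) dx ∧ dy ∧ dw + (6*y) dx ∧ dy ∧ dz + (-w) dx ∧ dz ∧ dw

For a 2-form omega = sum_{i<j} g_{ij} dx_i ∧ dx_j, the exterior derivative is
  d(omega) = sum_{i<j} d(g_{ij}) ∧ dx_i ∧ dx_j = sum_{i<j, k} (∂g_{ij}/∂x_k) dx_k ∧ dx_i ∧ dx_j.
Expand each term, using dx_k ∧ dx_i ∧ dx_j = sgn(permutation) dx_{(a)} ∧ dx_{(b)} ∧ dx_{(c)} with (a < b < c) sorted:
  d(w^2 + x*y) includes (∂/∂w)(w^2 + x*y) dw = (2*w) dw, which multiplied by dx ∧ dy gives (2*w) dx ∧ dy ∧ dw
  d(w^2 - 3*y^2) includes (∂/∂y)(w^2 - 3*y^2) dy = (-6*y) dy, which multiplied by dx ∧ dz gives (6*y) dx ∧ dy ∧ dz
  d(w^2 - 3*y^2) includes (∂/∂w)(w^2 - 3*y^2) dw = (2*w) dw, which multiplied by dx ∧ dz gives (2*w) dx ∧ dz ∧ dw
  d(-3*w*x) includes (∂/∂x)(-3*w*x) dx = (-3*w) dx, which multiplied by dz ∧ dw gives (-3*w) dx ∧ dz ∧ dw
Collecting like 3-forms: d(omega) = (2*w) dx ∧ dy ∧ dw + (6*y) dx ∧ dy ∧ dz + (-w) dx ∧ dz ∧ dw.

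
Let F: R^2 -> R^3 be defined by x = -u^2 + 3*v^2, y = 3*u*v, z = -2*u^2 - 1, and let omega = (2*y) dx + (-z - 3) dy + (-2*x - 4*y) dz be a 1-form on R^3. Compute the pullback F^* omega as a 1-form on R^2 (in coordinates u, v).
F^* omega = (-8*u^3 + 42*u^2*v + 24*u*v^2 - 6*v) du + (6*u*(u^2 + 6*v^2 - 1)) dv

Using F^*(f dg) = (f ∘ F) d(g ∘ F), substitute each coordinate x_i by F_i(u, v) in f_i, and replace dx_i by d F_i = (∂F_i/∂u) du + (∂F_i/∂v) dv.
  For the x component: f_1(F) = 6*u*v; d F_1 = (-2*u) du + (6*v) dv
  For the y component: f_2(F) = 2*u^2 - 2; d F_2 = (3*v) du + (3*u) dv
  For the z component: f_3(F) = 2*u^2 - 12*u*v - 6*v^2; d F_3 = (-4*u) du + (0) dv
Combining and collecting du, dv coefficients:
  coeff of du: -8*u^3 + 42*u^2*v + 24*u*v^2 - 6*v
  coeff of dv: 6*u*(u^2 + 6*v^2 - 1)
F^* omega = (-8*u^3 + 42*u^2*v + 24*u*v^2 - 6*v) du + (6*u*(u^2 + 6*v^2 - 1)) dv.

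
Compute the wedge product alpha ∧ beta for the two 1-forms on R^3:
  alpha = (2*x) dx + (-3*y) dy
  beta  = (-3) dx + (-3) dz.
alpha ∧ beta = (-6*x) dx ∧ dz + (-9*y) dx ∧ dy + (9*y) dy ∧ dz

Distribute the wedge, using dx_i ∧ dx_j = -dx_j ∧ dx_i and dx_i ∧ dx_i = 0. For each pair (i, j) with i < j, the coefficient of dx_i ∧ dx_j in alpha ∧ beta is (alpha_i * beta_j - alpha_j * beta_i). Collecting: alpha ∧ beta = (-6*x) dx ∧ dz + (-9*y) dx ∧ dy + (9*y) dy ∧ dz.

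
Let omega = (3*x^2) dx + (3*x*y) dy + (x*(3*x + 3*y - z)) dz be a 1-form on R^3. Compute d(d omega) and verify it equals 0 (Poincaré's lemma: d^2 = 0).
d(d omega) = 0

Step 1: d omega = sum_{i<j} (∂f_j/∂x_i - ∂f_i/∂x_j) dx_i ∧ dx_j:
  coeff of dx ∧ dy: 3*y
  coeff of dx ∧ dz: 6*x + 3*y - z
  coeff of dy ∧ dz: 3*x
Step 2: Apply d again to each 2-form coefficient. The only possible 3-form in R^3 is dx ∧ dy ∧ dz, with coefficient
  ∂(coeff of dy∧dz)/∂x - ∂(coeff of dx∧dz)/∂y + ∂(coeff of dx∧dy)/∂z
  = ∂/∂x (3*x) - ∂/∂y (6*x + 3*y - z) + ∂/∂z (3*y).
Each of these terms simplifies to sums of mixed partials that cancel in pairs. The result is 0 (by equality of mixed partials for smooth functions — Schwarz / Clairaut).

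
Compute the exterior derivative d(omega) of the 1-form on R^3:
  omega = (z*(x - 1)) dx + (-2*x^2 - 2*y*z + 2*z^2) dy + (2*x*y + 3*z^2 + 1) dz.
d(omega) = (-4*x) dx ∧ dy + (-x + 2*y + 1) dx ∧ dz + (2*x + 2*y - 4*z) dy ∧ dz

For a 1-form omega = sum_i f_i dx_i, the exterior derivative is
  d(omega) = sum_{i < j} (∂f_j/∂x_i - ∂f_i/∂x_j) dx_i ∧ dx_j.
  coefficient of dx ∧ dy: ∂f_2/∂x - ∂f_1/∂y = ∂(-2*x^2 - 2*y*z + 2*z^2)/∂x - ∂(z*(x - 1))/∂y = -4*x
  coefficient of dx ∧ dz: ∂f_3/∂x - ∂f_1/∂z = ∂(2*x*y + 3*z^2 + 1)/∂x - ∂(z*(x - 1))/∂z = -x + 2*y + 1
  coefficient of dy ∧ dz: ∂f_3/∂y - ∂f_2/∂z = ∂(2*x*y + 3*z^2 + 1)/∂y - ∂(-2*x^2 - 2*y*z + 2*z^2)/∂z = 2*x + 2*y - 4*z
Assembling: d(omega) = (-4*x) dx ∧ dy + (-x + 2*y + 1) dx ∧ dz + (2*x + 2*y - 4*z) dy ∧ dz.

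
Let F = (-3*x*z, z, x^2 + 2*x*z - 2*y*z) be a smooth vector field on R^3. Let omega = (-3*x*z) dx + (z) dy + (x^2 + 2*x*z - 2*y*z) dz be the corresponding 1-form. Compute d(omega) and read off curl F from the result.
d(omega) = (-2*z - 1) dy ∧ dz + (-5*x - 2*z) dz ∧ dx + (0) dx ∧ dy; curl F = (-2*z - 1, -5*x - 2*z, 0)

d omega = sum_{i<j} (∂f_j/∂x_i - ∂f_i/∂x_j) dx_i ∧ dx_j. Under the identification (dy ∧ dz, dz ∧ dx, dx ∧ dy) ↔ (e_x, e_y, e_z), the coefficients are exactly the components of curl F. Compute:
  ∂R/∂y - ∂Q/∂z = (-2*z) - (1) = -2*z - 1
  ∂P/∂z - ∂R/∂x = (-3*x) - (2*x + 2*z) = -5*x - 2*z
  ∂Q/∂x - ∂P/∂y = (0) - (0) = 0.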